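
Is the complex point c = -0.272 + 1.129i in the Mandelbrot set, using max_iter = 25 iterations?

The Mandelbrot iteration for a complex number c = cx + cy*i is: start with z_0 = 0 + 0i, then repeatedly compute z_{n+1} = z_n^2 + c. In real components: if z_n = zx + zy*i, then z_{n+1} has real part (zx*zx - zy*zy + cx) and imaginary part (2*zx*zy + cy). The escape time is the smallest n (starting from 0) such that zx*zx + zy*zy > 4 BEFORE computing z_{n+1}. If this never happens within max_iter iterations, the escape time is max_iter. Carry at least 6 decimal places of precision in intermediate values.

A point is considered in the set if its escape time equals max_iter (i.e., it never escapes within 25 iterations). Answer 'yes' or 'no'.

z_0 = 0 + 0i, c = -0.2720 + 1.1290i
Iter 1: z = -0.2720 + 1.1290i, |z|^2 = 1.3486
Iter 2: z = -1.4727 + 0.5148i, |z|^2 = 2.4338
Iter 3: z = 1.6317 + -0.3873i, |z|^2 = 2.8124
Iter 4: z = 2.2403 + -0.1350i, |z|^2 = 5.0374
Escaped at iteration 4

Answer: no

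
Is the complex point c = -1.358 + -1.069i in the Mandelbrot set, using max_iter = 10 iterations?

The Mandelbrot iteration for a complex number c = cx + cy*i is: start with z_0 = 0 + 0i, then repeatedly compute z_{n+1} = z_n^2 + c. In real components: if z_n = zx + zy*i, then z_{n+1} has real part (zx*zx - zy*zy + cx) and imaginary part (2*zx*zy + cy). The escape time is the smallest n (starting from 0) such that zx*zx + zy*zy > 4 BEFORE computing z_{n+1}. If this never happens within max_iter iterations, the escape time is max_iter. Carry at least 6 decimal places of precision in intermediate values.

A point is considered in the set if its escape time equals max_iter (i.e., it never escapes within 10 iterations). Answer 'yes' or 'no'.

z_0 = 0 + 0i, c = -1.3580 + -1.0690i
Iter 1: z = -1.3580 + -1.0690i, |z|^2 = 2.9869
Iter 2: z = -0.6566 + 1.8344i, |z|^2 = 3.7962
Iter 3: z = -4.2919 + -3.4779i, |z|^2 = 30.5165
Escaped at iteration 3

Answer: no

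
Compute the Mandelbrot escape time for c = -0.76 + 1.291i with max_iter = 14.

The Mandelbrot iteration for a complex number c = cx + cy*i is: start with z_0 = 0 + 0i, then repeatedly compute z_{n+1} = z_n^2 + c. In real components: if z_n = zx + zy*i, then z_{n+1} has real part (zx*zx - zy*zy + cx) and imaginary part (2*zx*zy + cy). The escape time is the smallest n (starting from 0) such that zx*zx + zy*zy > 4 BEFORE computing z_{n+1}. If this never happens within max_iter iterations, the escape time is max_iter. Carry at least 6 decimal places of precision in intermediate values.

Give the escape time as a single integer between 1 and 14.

z_0 = 0 + 0i, c = -0.7600 + 1.2910i
Iter 1: z = -0.7600 + 1.2910i, |z|^2 = 2.2443
Iter 2: z = -1.8491 + -0.6713i, |z|^2 = 3.8698
Iter 3: z = 2.2084 + 3.7737i, |z|^2 = 19.1176
Escaped at iteration 3

Answer: 3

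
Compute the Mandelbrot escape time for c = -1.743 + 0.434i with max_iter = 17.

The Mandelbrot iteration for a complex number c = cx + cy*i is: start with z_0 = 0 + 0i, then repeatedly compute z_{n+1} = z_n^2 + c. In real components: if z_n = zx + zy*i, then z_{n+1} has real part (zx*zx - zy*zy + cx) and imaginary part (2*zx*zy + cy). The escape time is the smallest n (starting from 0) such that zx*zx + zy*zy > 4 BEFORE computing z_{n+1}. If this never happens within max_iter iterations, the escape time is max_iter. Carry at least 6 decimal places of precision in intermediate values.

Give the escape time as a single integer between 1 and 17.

z_0 = 0 + 0i, c = -1.7430 + 0.4340i
Iter 1: z = -1.7430 + 0.4340i, |z|^2 = 3.2264
Iter 2: z = 1.1067 + -1.0789i, |z|^2 = 2.3888
Iter 3: z = -1.6823 + -1.9541i, |z|^2 = 6.6486
Escaped at iteration 3

Answer: 3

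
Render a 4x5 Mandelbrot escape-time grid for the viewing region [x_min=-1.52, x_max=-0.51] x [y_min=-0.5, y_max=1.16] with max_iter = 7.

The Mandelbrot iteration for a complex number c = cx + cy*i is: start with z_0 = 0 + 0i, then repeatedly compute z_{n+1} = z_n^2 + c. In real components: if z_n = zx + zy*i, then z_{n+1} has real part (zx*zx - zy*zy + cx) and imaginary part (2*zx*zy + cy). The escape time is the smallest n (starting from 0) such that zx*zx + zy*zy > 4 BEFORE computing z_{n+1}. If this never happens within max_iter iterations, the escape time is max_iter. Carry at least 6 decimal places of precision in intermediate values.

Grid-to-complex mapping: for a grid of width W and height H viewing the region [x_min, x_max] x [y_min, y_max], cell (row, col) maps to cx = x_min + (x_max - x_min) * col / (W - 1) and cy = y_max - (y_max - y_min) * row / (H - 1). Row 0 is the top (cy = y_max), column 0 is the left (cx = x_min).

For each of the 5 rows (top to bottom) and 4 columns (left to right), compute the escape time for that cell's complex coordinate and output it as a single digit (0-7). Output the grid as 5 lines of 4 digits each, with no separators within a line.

(row=0, col=0): c = -1.5200 + 1.1600i → escape time 2
(row=0, col=1): c = -1.1833 + 1.1600i → escape time 3
(row=0, col=2): c = -0.8467 + 1.1600i → escape time 3
(row=0, col=3): c = -0.5100 + 1.1600i → escape time 3
(row=1, col=0): c = -1.5200 + 0.7450i → escape time 3
(row=1, col=1): c = -1.1833 + 0.7450i → escape time 3
(row=1, col=2): c = -0.8467 + 0.7450i → escape time 4
(row=1, col=3): c = -0.5100 + 0.7450i → escape time 6
(row=2, col=0): c = -1.5200 + 0.3300i → escape time 4
(row=2, col=1): c = -1.1833 + 0.3300i → escape time 7
(row=2, col=2): c = -0.8467 + 0.3300i → escape time 7
(row=2, col=3): c = -0.5100 + 0.3300i → escape time 7
(row=3, col=0): c = -1.5200 + -0.0850i → escape time 7
(row=3, col=1): c = -1.1833 + -0.0850i → escape time 7
(row=3, col=2): c = -0.8467 + -0.0850i → escape time 7
(row=3, col=3): c = -0.5100 + -0.0850i → escape time 7
(row=4, col=0): c = -1.5200 + -0.5000i → escape time 3
(row=4, col=1): c = -1.1833 + -0.5000i → escape time 5
(row=4, col=2): c = -0.8467 + -0.5000i → escape time 6
(row=4, col=3): c = -0.5100 + -0.5000i → escape time 7

Answer: 2333
3346
4777
7777
3567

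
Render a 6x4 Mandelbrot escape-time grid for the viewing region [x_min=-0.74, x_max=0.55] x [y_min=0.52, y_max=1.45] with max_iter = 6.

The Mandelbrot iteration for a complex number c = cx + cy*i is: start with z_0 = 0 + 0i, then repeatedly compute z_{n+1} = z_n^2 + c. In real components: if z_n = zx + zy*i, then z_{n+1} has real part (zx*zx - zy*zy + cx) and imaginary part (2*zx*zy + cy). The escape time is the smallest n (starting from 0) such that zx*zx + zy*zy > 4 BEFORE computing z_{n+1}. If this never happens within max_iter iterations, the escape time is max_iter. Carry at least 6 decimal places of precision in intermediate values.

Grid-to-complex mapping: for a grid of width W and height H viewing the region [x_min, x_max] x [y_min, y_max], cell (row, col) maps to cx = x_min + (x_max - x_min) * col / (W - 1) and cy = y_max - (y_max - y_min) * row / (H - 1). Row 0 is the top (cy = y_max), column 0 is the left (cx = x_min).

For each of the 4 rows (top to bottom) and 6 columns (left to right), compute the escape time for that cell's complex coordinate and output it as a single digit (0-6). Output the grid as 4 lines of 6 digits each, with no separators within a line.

(row=0, col=0): c = -0.7400 + 1.4500i → escape time 2
(row=0, col=1): c = -0.4820 + 1.4500i → escape time 2
(row=0, col=2): c = -0.2240 + 1.4500i → escape time 2
(row=0, col=3): c = 0.0340 + 1.4500i → escape time 2
(row=0, col=4): c = 0.2920 + 1.4500i → escape time 2
(row=0, col=5): c = 0.5500 + 1.4500i → escape time 2
(row=1, col=0): c = -0.7400 + 1.1400i → escape time 3
(row=1, col=1): c = -0.4820 + 1.1400i → escape time 3
(row=1, col=2): c = -0.2240 + 1.1400i → escape time 5
(row=1, col=3): c = 0.0340 + 1.1400i → escape time 4
(row=1, col=4): c = 0.2920 + 1.1400i → escape time 2
(row=1, col=5): c = 0.5500 + 1.1400i → escape time 2
(row=2, col=0): c = -0.7400 + 0.8300i → escape time 4
(row=2, col=1): c = -0.4820 + 0.8300i → escape time 5
(row=2, col=2): c = -0.2240 + 0.8300i → escape time 6
(row=2, col=3): c = 0.0340 + 0.8300i → escape time 6
(row=2, col=4): c = 0.2920 + 0.8300i → escape time 4
(row=2, col=5): c = 0.5500 + 0.8300i → escape time 3
(row=3, col=0): c = -0.7400 + 0.5200i → escape time 6
(row=3, col=1): c = -0.4820 + 0.5200i → escape time 6
(row=3, col=2): c = -0.2240 + 0.5200i → escape time 6
(row=3, col=3): c = 0.0340 + 0.5200i → escape time 6
(row=3, col=4): c = 0.2920 + 0.5200i → escape time 6
(row=3, col=5): c = 0.5500 + 0.5200i → escape time 4

Answer: 222222
335422
456643
666664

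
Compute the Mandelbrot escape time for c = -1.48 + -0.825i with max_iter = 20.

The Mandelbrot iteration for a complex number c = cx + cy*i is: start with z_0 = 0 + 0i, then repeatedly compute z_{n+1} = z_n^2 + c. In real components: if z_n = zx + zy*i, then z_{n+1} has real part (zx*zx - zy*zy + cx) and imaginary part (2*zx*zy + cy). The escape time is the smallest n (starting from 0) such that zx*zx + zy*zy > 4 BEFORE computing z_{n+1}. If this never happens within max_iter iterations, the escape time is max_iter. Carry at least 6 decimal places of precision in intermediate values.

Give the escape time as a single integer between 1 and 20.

z_0 = 0 + 0i, c = -1.4800 + -0.8250i
Iter 1: z = -1.4800 + -0.8250i, |z|^2 = 2.8710
Iter 2: z = 0.0298 + 1.6170i, |z|^2 = 2.6156
Iter 3: z = -4.0938 + -0.7287i, |z|^2 = 17.2902
Escaped at iteration 3

Answer: 3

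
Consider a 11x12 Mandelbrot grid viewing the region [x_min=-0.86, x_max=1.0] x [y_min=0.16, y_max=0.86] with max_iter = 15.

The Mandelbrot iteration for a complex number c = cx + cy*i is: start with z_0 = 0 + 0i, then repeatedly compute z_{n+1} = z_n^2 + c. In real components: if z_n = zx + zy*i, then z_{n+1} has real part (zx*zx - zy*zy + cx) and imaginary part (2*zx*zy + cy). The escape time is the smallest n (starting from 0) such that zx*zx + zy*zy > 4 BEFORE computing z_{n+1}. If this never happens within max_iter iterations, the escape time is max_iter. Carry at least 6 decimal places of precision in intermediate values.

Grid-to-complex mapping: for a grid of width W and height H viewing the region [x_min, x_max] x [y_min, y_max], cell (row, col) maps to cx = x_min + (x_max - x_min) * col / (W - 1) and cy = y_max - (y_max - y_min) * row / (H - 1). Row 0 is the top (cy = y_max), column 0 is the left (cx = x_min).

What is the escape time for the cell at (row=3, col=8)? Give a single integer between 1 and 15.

z_0 = 0 + 0i, c = 0.6280 + 0.6691i
Iter 1: z = 0.6280 + 0.6691i, |z|^2 = 0.8421
Iter 2: z = 0.5747 + 1.5095i, |z|^2 = 2.6088
Iter 3: z = -1.3202 + 2.4041i, |z|^2 = 7.5226
Escaped at iteration 3

Answer: 3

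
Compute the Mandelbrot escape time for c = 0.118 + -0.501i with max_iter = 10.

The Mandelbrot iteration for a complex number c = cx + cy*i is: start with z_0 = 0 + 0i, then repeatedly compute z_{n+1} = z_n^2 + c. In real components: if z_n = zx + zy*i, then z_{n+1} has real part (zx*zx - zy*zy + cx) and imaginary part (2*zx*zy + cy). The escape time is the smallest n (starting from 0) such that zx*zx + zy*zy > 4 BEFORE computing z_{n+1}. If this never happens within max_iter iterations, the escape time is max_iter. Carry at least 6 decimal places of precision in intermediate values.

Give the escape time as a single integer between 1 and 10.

z_0 = 0 + 0i, c = 0.1180 + -0.5010i
Iter 1: z = 0.1180 + -0.5010i, |z|^2 = 0.2649
Iter 2: z = -0.1191 + -0.6192i, |z|^2 = 0.3976
Iter 3: z = -0.2513 + -0.3535i, |z|^2 = 0.1881
Iter 4: z = 0.0562 + -0.3233i, |z|^2 = 0.1077
Iter 5: z = 0.0166 + -0.5373i, |z|^2 = 0.2890
Iter 6: z = -0.1704 + -0.5188i, |z|^2 = 0.2982
Iter 7: z = -0.1222 + -0.3241i, |z|^2 = 0.1200
Iter 8: z = 0.0279 + -0.4218i, |z|^2 = 0.1787
Iter 9: z = -0.0591 + -0.5245i, |z|^2 = 0.2786

Answer: 10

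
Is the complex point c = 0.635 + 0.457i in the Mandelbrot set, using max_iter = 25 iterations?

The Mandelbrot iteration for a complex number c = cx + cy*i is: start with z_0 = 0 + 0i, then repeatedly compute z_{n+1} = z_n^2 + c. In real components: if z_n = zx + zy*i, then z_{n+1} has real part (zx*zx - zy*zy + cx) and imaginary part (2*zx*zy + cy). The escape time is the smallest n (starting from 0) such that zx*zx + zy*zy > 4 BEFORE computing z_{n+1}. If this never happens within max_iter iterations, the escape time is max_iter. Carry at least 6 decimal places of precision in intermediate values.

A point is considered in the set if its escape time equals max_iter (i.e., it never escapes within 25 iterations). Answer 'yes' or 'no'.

Answer: no

Derivation:
z_0 = 0 + 0i, c = 0.6350 + 0.4570i
Iter 1: z = 0.6350 + 0.4570i, |z|^2 = 0.6121
Iter 2: z = 0.8294 + 1.0374i, |z|^2 = 1.7640
Iter 3: z = 0.2467 + 2.1778i, |z|^2 = 4.8035
Escaped at iteration 3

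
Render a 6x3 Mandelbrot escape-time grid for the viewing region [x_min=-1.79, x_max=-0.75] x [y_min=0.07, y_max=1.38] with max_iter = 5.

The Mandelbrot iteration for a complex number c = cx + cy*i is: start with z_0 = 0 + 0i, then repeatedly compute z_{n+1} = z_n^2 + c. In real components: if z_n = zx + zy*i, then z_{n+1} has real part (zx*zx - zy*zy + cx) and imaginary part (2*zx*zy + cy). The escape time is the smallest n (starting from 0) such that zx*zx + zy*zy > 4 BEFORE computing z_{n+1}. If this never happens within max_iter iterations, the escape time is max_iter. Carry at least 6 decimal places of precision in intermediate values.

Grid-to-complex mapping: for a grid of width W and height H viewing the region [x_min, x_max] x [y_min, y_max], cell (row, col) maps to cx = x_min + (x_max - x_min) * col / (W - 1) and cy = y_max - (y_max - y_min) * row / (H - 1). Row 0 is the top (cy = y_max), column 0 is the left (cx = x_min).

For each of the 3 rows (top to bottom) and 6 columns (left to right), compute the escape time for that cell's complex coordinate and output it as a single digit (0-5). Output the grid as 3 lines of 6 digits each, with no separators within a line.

Answer: 112222
233344
555555

Derivation:
(row=0, col=0): c = -1.7900 + 1.3800i → escape time 1
(row=0, col=1): c = -1.5820 + 1.3800i → escape time 1
(row=0, col=2): c = -1.3740 + 1.3800i → escape time 2
(row=0, col=3): c = -1.1660 + 1.3800i → escape time 2
(row=0, col=4): c = -0.9580 + 1.3800i → escape time 2
(row=0, col=5): c = -0.7500 + 1.3800i → escape time 2
(row=1, col=0): c = -1.7900 + 0.7250i → escape time 2
(row=1, col=1): c = -1.5820 + 0.7250i → escape time 3
(row=1, col=2): c = -1.3740 + 0.7250i → escape time 3
(row=1, col=3): c = -1.1660 + 0.7250i → escape time 3
(row=1, col=4): c = -0.9580 + 0.7250i → escape time 4
(row=1, col=5): c = -0.7500 + 0.7250i → escape time 4
(row=2, col=0): c = -1.7900 + 0.0700i → escape time 5
(row=2, col=1): c = -1.5820 + 0.0700i → escape time 5
(row=2, col=2): c = -1.3740 + 0.0700i → escape time 5
(row=2, col=3): c = -1.1660 + 0.0700i → escape time 5
(row=2, col=4): c = -0.9580 + 0.0700i → escape time 5
(row=2, col=5): c = -0.7500 + 0.0700i → escape time 5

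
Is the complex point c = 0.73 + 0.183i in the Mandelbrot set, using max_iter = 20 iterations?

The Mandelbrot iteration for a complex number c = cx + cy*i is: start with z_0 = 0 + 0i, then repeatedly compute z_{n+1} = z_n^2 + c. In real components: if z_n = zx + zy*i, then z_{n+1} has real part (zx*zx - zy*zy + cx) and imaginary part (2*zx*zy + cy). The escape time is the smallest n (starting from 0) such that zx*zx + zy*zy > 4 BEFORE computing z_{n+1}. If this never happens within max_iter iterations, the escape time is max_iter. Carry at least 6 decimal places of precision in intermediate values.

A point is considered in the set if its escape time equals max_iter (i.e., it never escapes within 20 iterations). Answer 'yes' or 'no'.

z_0 = 0 + 0i, c = 0.7300 + 0.1830i
Iter 1: z = 0.7300 + 0.1830i, |z|^2 = 0.5664
Iter 2: z = 1.2294 + 0.4502i, |z|^2 = 1.7141
Iter 3: z = 2.0388 + 1.2899i, |z|^2 = 5.8205
Escaped at iteration 3

Answer: no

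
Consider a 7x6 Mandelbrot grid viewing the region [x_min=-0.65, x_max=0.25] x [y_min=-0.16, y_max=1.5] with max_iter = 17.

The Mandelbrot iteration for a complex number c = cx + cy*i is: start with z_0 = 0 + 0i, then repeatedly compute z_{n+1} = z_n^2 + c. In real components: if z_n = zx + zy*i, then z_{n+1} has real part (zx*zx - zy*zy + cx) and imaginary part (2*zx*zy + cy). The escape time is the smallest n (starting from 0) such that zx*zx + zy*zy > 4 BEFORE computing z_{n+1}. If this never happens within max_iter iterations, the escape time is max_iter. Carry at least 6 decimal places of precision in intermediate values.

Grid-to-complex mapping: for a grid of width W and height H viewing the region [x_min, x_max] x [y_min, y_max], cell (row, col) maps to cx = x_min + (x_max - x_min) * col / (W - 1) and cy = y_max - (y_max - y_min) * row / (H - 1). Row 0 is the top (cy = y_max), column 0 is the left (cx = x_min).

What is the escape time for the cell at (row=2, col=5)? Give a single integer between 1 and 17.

z_0 = 0 + 0i, c = 0.1000 + 0.8360i
Iter 1: z = 0.1000 + 0.8360i, |z|^2 = 0.7089
Iter 2: z = -0.5889 + 1.0032i, |z|^2 = 1.3532
Iter 3: z = -0.5596 + -0.3456i, |z|^2 = 0.4326
Iter 4: z = 0.2938 + 1.2228i, |z|^2 = 1.5814
Iter 5: z = -1.3089 + 1.5544i, |z|^2 = 4.1292
Escaped at iteration 5

Answer: 5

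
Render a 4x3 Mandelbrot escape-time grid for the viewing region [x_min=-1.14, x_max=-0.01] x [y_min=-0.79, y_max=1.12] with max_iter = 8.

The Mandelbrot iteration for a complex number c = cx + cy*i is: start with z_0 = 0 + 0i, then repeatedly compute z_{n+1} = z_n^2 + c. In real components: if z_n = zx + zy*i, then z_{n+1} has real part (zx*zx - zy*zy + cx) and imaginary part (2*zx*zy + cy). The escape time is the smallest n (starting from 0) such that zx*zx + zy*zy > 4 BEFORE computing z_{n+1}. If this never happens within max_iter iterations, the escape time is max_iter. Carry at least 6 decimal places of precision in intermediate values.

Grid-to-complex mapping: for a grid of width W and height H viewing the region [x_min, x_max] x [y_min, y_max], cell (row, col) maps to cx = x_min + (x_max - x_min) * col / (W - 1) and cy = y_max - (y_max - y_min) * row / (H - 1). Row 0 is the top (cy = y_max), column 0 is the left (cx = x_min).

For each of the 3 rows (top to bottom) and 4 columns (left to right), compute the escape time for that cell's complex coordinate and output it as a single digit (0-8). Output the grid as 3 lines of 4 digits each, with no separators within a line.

(row=0, col=0): c = -1.1400 + 1.1200i → escape time 3
(row=0, col=1): c = -0.7633 + 1.1200i → escape time 3
(row=0, col=2): c = -0.3867 + 1.1200i → escape time 4
(row=0, col=3): c = -0.0100 + 1.1200i → escape time 4
(row=1, col=0): c = -1.1400 + 0.1650i → escape time 8
(row=1, col=1): c = -0.7633 + 0.1650i → escape time 8
(row=1, col=2): c = -0.3867 + 0.1650i → escape time 8
(row=1, col=3): c = -0.0100 + 0.1650i → escape time 8
(row=2, col=0): c = -1.1400 + -0.7900i → escape time 3
(row=2, col=1): c = -0.7633 + -0.7900i → escape time 4
(row=2, col=2): c = -0.3867 + -0.7900i → escape time 6
(row=2, col=3): c = -0.0100 + -0.7900i → escape time 8

Answer: 3344
8888
3468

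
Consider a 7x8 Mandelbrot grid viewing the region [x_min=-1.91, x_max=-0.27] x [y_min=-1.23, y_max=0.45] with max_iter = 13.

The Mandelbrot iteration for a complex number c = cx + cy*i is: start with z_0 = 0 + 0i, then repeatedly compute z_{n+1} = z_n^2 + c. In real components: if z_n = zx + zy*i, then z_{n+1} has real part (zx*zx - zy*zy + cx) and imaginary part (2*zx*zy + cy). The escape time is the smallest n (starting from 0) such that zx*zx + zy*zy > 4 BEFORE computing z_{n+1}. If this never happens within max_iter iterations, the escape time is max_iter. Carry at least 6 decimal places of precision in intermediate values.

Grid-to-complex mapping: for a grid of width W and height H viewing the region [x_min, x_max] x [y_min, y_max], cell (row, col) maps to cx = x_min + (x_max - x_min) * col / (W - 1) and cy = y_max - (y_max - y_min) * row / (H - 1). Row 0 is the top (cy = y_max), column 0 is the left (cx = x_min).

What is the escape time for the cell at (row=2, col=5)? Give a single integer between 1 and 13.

z_0 = 0 + 0i, c = -0.5433 + -0.0300i
Iter 1: z = -0.5433 + -0.0300i, |z|^2 = 0.2961
Iter 2: z = -0.2490 + 0.0026i, |z|^2 = 0.0620
Iter 3: z = -0.4813 + -0.0313i, |z|^2 = 0.2327
Iter 4: z = -0.3126 + 0.0001i, |z|^2 = 0.0977
Iter 5: z = -0.4456 + -0.0301i, |z|^2 = 0.1995
Iter 6: z = -0.3457 + -0.0032i, |z|^2 = 0.1195
Iter 7: z = -0.4238 + -0.0278i, |z|^2 = 0.1804
Iter 8: z = -0.3645 + -0.0064i, |z|^2 = 0.1329
Iter 9: z = -0.4105 + -0.0253i, |z|^2 = 0.1692
Iter 10: z = -0.3754 + -0.0092i, |z|^2 = 0.1410
Iter 11: z = -0.4025 + -0.0231i, |z|^2 = 0.1625
Iter 12: z = -0.3819 + -0.0114i, |z|^2 = 0.1460

Answer: 13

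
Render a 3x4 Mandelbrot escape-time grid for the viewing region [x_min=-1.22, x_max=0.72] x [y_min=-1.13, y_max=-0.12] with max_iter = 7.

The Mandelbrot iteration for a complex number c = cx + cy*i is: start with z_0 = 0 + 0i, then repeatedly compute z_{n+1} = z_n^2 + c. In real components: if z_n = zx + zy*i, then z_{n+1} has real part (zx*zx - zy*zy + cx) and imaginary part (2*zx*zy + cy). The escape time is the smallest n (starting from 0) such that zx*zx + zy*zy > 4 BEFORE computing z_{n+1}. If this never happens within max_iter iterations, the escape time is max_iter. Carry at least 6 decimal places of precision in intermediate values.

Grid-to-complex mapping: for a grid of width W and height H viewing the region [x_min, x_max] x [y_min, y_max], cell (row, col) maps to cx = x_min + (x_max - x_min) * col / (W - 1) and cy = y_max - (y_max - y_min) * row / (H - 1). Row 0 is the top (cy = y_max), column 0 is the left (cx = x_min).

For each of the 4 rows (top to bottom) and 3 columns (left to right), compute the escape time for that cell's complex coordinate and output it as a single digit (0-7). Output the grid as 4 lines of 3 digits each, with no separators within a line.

Answer: 773
673
372
342

Derivation:
(row=0, col=0): c = -1.2200 + -0.1200i → escape time 7
(row=0, col=1): c = -0.2500 + -0.1200i → escape time 7
(row=0, col=2): c = 0.7200 + -0.1200i → escape time 3
(row=1, col=0): c = -1.2200 + -0.4567i → escape time 6
(row=1, col=1): c = -0.2500 + -0.4567i → escape time 7
(row=1, col=2): c = 0.7200 + -0.4567i → escape time 3
(row=2, col=0): c = -1.2200 + -0.7933i → escape time 3
(row=2, col=1): c = -0.2500 + -0.7933i → escape time 7
(row=2, col=2): c = 0.7200 + -0.7933i → escape time 2
(row=3, col=0): c = -1.2200 + -1.1300i → escape time 3
(row=3, col=1): c = -0.2500 + -1.1300i → escape time 4
(row=3, col=2): c = 0.7200 + -1.1300i → escape time 2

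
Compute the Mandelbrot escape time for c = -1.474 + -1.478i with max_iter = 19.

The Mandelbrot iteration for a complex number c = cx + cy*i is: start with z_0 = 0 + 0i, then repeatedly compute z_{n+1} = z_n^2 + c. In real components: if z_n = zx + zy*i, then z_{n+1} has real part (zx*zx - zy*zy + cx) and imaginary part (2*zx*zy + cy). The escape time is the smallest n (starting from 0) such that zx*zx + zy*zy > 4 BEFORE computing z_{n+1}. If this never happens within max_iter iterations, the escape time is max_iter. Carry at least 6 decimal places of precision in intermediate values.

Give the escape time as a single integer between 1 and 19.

Answer: 1

Derivation:
z_0 = 0 + 0i, c = -1.4740 + -1.4780i
Iter 1: z = -1.4740 + -1.4780i, |z|^2 = 4.3572
Escaped at iteration 1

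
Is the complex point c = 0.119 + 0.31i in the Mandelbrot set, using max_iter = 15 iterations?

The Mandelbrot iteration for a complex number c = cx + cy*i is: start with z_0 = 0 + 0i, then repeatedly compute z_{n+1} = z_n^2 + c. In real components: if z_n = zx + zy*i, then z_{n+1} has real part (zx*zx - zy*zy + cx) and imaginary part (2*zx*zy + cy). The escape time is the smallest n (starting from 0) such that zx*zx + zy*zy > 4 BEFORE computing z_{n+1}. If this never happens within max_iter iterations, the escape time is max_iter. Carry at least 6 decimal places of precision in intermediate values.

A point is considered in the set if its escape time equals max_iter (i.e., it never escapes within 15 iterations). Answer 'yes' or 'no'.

Answer: yes

Derivation:
z_0 = 0 + 0i, c = 0.1190 + 0.3100i
Iter 1: z = 0.1190 + 0.3100i, |z|^2 = 0.1103
Iter 2: z = 0.0371 + 0.3838i, |z|^2 = 0.1487
Iter 3: z = -0.0269 + 0.3384i, |z|^2 = 0.1153
Iter 4: z = 0.0052 + 0.2918i, |z|^2 = 0.0852
Iter 5: z = 0.0339 + 0.3130i, |z|^2 = 0.0991
Iter 6: z = 0.0222 + 0.3312i, |z|^2 = 0.1102
Iter 7: z = 0.0098 + 0.3247i, |z|^2 = 0.1055
Iter 8: z = 0.0137 + 0.3164i, |z|^2 = 0.1003
Iter 9: z = 0.0191 + 0.3187i, |z|^2 = 0.1019
Iter 10: z = 0.0178 + 0.3222i, |z|^2 = 0.1041
Iter 11: z = 0.0155 + 0.3215i, |z|^2 = 0.1036
Iter 12: z = 0.0159 + 0.3200i, |z|^2 = 0.1026
Iter 13: z = 0.0169 + 0.3202i, |z|^2 = 0.1028
Iter 14: z = 0.0168 + 0.3208i, |z|^2 = 0.1032
Did not escape in 15 iterations → in set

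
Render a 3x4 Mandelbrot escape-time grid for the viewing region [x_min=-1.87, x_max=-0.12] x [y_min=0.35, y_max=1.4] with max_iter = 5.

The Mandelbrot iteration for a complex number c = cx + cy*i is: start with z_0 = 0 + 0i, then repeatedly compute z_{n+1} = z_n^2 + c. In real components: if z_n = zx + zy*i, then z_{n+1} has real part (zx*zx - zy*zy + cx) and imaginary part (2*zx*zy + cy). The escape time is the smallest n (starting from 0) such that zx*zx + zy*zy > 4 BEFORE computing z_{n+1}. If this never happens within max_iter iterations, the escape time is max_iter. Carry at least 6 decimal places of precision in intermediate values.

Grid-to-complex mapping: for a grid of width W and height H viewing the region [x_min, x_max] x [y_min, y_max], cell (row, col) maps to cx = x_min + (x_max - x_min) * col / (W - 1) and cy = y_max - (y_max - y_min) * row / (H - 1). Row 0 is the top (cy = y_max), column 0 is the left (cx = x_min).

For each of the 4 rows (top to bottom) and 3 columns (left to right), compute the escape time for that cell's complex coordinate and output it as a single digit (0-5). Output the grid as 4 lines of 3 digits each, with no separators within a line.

(row=0, col=0): c = -1.8700 + 1.4000i → escape time 1
(row=0, col=1): c = -0.9950 + 1.4000i → escape time 2
(row=0, col=2): c = -0.1200 + 1.4000i → escape time 2
(row=1, col=0): c = -1.8700 + 1.0500i → escape time 1
(row=1, col=1): c = -0.9950 + 1.0500i → escape time 3
(row=1, col=2): c = -0.1200 + 1.0500i → escape time 5
(row=2, col=0): c = -1.8700 + 0.7000i → escape time 2
(row=2, col=1): c = -0.9950 + 0.7000i → escape time 4
(row=2, col=2): c = -0.1200 + 0.7000i → escape time 5
(row=3, col=0): c = -1.8700 + 0.3500i → escape time 3
(row=3, col=1): c = -0.9950 + 0.3500i → escape time 5
(row=3, col=2): c = -0.1200 + 0.3500i → escape time 5

Answer: 122
135
245
355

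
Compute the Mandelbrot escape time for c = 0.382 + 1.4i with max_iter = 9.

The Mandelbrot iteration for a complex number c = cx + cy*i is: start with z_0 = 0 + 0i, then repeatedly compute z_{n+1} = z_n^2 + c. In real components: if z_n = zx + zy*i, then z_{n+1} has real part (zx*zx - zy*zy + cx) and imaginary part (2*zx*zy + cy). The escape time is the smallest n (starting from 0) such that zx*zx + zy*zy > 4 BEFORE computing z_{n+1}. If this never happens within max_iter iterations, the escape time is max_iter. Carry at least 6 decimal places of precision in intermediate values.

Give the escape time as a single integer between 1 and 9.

z_0 = 0 + 0i, c = 0.3820 + 1.4000i
Iter 1: z = 0.3820 + 1.4000i, |z|^2 = 2.1059
Iter 2: z = -1.4321 + 2.4696i, |z|^2 = 8.1498
Escaped at iteration 2

Answer: 2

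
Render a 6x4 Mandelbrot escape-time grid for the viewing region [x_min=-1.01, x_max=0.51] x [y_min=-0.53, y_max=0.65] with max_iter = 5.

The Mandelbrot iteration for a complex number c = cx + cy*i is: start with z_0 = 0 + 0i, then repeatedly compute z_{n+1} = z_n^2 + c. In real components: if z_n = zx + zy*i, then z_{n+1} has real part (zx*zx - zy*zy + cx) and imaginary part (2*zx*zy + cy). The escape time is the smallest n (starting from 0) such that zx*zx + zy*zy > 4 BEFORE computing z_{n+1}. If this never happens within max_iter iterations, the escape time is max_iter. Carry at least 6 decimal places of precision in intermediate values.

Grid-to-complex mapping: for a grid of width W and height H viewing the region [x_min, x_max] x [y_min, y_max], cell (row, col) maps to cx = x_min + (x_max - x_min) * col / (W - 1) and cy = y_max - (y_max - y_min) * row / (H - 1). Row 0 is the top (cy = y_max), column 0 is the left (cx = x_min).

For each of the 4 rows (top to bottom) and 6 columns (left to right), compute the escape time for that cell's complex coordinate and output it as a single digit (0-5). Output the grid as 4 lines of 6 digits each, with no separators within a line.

(row=0, col=0): c = -1.0100 + 0.6500i → escape time 4
(row=0, col=1): c = -0.7060 + 0.6500i → escape time 5
(row=0, col=2): c = -0.4020 + 0.6500i → escape time 5
(row=0, col=3): c = -0.0980 + 0.6500i → escape time 5
(row=0, col=4): c = 0.2060 + 0.6500i → escape time 5
(row=0, col=5): c = 0.5100 + 0.6500i → escape time 4
(row=1, col=0): c = -1.0100 + 0.2567i → escape time 5
(row=1, col=1): c = -0.7060 + 0.2567i → escape time 5
(row=1, col=2): c = -0.4020 + 0.2567i → escape time 5
(row=1, col=3): c = -0.0980 + 0.2567i → escape time 5
(row=1, col=4): c = 0.2060 + 0.2567i → escape time 5
(row=1, col=5): c = 0.5100 + 0.2567i → escape time 5
(row=2, col=0): c = -1.0100 + -0.1367i → escape time 5
(row=2, col=1): c = -0.7060 + -0.1367i → escape time 5
(row=2, col=2): c = -0.4020 + -0.1367i → escape time 5
(row=2, col=3): c = -0.0980 + -0.1367i → escape time 5
(row=2, col=4): c = 0.2060 + -0.1367i → escape time 5
(row=2, col=5): c = 0.5100 + -0.1367i → escape time 5
(row=3, col=0): c = -1.0100 + -0.5300i → escape time 5
(row=3, col=1): c = -0.7060 + -0.5300i → escape time 5
(row=3, col=2): c = -0.4020 + -0.5300i → escape time 5
(row=3, col=3): c = -0.0980 + -0.5300i → escape time 5
(row=3, col=4): c = 0.2060 + -0.5300i → escape time 5
(row=3, col=5): c = 0.5100 + -0.5300i → escape time 5

Answer: 455554
555555
555555
555555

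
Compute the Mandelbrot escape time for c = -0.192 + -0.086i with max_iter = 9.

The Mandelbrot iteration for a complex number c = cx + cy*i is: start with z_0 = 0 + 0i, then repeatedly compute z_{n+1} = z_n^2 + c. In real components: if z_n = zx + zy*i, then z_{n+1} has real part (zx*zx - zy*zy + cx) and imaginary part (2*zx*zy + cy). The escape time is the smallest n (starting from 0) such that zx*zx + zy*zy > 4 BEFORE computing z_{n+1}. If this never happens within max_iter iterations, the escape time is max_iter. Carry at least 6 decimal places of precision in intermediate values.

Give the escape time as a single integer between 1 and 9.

Answer: 9

Derivation:
z_0 = 0 + 0i, c = -0.1920 + -0.0860i
Iter 1: z = -0.1920 + -0.0860i, |z|^2 = 0.0443
Iter 2: z = -0.1625 + -0.0530i, |z|^2 = 0.0292
Iter 3: z = -0.1684 + -0.0688i, |z|^2 = 0.0331
Iter 4: z = -0.1684 + -0.0628i, |z|^2 = 0.0323
Iter 5: z = -0.1676 + -0.0648i, |z|^2 = 0.0323
Iter 6: z = -0.1681 + -0.0643i, |z|^2 = 0.0324
Iter 7: z = -0.1679 + -0.0644i, |z|^2 = 0.0323
Iter 8: z = -0.1680 + -0.0644i, |z|^2 = 0.0324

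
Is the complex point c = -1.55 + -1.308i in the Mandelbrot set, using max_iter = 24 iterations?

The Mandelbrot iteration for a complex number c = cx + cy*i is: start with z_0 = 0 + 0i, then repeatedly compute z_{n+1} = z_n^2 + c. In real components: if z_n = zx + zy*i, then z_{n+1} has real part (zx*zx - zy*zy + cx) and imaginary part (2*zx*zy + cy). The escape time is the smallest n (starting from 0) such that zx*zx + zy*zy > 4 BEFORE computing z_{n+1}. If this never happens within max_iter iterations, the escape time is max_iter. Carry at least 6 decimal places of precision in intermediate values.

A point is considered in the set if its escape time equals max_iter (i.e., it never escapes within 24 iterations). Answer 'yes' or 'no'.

z_0 = 0 + 0i, c = -1.5500 + -1.3080i
Iter 1: z = -1.5500 + -1.3080i, |z|^2 = 4.1134
Escaped at iteration 1

Answer: no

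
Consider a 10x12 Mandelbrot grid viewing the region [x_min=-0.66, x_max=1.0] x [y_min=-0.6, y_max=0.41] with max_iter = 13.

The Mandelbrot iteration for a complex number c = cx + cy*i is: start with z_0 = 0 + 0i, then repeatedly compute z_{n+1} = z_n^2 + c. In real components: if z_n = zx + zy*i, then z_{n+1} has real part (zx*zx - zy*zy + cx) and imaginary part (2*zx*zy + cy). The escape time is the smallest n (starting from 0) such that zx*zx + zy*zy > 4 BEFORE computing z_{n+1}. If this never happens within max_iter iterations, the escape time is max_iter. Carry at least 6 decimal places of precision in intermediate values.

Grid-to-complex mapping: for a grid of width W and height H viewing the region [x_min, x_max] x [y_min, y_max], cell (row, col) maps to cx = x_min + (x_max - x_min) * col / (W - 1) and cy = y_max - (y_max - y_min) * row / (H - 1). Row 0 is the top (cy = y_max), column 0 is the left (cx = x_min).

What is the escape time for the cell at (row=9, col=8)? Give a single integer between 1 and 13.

Answer: 3

Derivation:
z_0 = 0 + 0i, c = 0.8156 + -0.4164i
Iter 1: z = 0.8156 + -0.4164i, |z|^2 = 0.8385
Iter 2: z = 1.3073 + -1.0955i, |z|^2 = 2.9092
Iter 3: z = 1.3245 + -3.2807i, |z|^2 = 12.5175
Escaped at iteration 3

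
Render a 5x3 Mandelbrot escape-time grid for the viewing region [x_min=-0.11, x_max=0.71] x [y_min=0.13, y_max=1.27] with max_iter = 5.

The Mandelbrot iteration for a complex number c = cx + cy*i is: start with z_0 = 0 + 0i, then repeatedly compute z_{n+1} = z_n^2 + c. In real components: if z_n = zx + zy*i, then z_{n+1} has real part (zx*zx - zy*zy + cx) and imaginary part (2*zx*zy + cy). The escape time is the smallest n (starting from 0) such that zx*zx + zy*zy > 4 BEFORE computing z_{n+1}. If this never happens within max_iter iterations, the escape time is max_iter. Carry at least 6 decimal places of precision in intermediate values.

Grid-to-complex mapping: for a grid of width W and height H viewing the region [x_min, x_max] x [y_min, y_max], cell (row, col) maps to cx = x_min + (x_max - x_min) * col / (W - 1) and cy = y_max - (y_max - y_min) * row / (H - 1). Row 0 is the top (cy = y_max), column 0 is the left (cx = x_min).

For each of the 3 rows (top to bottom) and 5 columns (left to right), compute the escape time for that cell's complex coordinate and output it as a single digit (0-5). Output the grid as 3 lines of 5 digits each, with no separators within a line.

(row=0, col=0): c = -0.1100 + 1.2700i → escape time 3
(row=0, col=1): c = 0.0950 + 1.2700i → escape time 2
(row=0, col=2): c = 0.3000 + 1.2700i → escape time 2
(row=0, col=3): c = 0.5050 + 1.2700i → escape time 2
(row=0, col=4): c = 0.7100 + 1.2700i → escape time 2
(row=1, col=0): c = -0.1100 + 0.7000i → escape time 5
(row=1, col=1): c = 0.0950 + 0.7000i → escape time 5
(row=1, col=2): c = 0.3000 + 0.7000i → escape time 5
(row=1, col=3): c = 0.5050 + 0.7000i → escape time 3
(row=1, col=4): c = 0.7100 + 0.7000i → escape time 3
(row=2, col=0): c = -0.1100 + 0.1300i → escape time 5
(row=2, col=1): c = 0.0950 + 0.1300i → escape time 5
(row=2, col=2): c = 0.3000 + 0.1300i → escape time 5
(row=2, col=3): c = 0.5050 + 0.1300i → escape time 5
(row=2, col=4): c = 0.7100 + 0.1300i → escape time 3

Answer: 32222
55533
55553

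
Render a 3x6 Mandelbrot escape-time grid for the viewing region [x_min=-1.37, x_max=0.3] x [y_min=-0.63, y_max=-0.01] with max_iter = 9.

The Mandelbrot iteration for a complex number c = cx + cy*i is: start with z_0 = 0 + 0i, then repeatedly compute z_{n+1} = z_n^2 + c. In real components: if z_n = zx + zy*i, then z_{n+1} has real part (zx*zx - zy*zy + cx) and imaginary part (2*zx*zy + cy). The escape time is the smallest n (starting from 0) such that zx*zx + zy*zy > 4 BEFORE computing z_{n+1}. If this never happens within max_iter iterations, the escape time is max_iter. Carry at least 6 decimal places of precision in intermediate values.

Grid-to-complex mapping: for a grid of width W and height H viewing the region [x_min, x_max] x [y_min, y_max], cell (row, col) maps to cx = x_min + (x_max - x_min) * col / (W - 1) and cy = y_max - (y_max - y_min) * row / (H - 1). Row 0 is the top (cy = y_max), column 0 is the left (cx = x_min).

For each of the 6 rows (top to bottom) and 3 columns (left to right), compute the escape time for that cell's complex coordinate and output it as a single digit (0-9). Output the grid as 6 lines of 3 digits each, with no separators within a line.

Answer: 999
999
699
599
399
399

Derivation:
(row=0, col=0): c = -1.3700 + -0.0100i → escape time 9
(row=0, col=1): c = -0.5350 + -0.0100i → escape time 9
(row=0, col=2): c = 0.3000 + -0.0100i → escape time 9
(row=1, col=0): c = -1.3700 + -0.1340i → escape time 9
(row=1, col=1): c = -0.5350 + -0.1340i → escape time 9
(row=1, col=2): c = 0.3000 + -0.1340i → escape time 9
(row=2, col=0): c = -1.3700 + -0.2580i → escape time 6
(row=2, col=1): c = -0.5350 + -0.2580i → escape time 9
(row=2, col=2): c = 0.3000 + -0.2580i → escape time 9
(row=3, col=0): c = -1.3700 + -0.3820i → escape time 5
(row=3, col=1): c = -0.5350 + -0.3820i → escape time 9
(row=3, col=2): c = 0.3000 + -0.3820i → escape time 9
(row=4, col=0): c = -1.3700 + -0.5060i → escape time 3
(row=4, col=1): c = -0.5350 + -0.5060i → escape time 9
(row=4, col=2): c = 0.3000 + -0.5060i → escape time 9
(row=5, col=0): c = -1.3700 + -0.6300i → escape time 3
(row=5, col=1): c = -0.5350 + -0.6300i → escape time 9
(row=5, col=2): c = 0.3000 + -0.6300i → escape time 9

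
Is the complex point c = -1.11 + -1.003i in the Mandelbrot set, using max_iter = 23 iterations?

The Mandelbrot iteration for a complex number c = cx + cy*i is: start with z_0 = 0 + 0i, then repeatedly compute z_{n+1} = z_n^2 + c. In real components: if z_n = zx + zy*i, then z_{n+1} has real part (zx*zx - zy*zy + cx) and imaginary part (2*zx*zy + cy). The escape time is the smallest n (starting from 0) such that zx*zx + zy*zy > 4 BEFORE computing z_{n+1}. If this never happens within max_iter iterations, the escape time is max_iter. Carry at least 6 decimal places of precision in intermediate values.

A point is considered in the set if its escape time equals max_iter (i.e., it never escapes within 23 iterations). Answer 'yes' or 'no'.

Answer: no

Derivation:
z_0 = 0 + 0i, c = -1.1100 + -1.0030i
Iter 1: z = -1.1100 + -1.0030i, |z|^2 = 2.2381
Iter 2: z = -0.8839 + 1.2237i, |z|^2 = 2.2786
Iter 3: z = -1.8260 + -3.1662i, |z|^2 = 13.3593
Escaped at iteration 3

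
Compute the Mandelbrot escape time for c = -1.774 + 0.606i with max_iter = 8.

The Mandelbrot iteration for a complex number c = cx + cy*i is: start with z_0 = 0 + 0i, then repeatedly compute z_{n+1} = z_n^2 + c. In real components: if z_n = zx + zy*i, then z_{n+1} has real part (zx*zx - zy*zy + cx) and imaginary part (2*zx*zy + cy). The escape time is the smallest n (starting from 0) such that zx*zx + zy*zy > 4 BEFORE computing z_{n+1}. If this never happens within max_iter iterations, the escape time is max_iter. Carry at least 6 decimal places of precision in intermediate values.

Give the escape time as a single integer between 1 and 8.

z_0 = 0 + 0i, c = -1.7740 + 0.6060i
Iter 1: z = -1.7740 + 0.6060i, |z|^2 = 3.5143
Iter 2: z = 1.0058 + -1.5441i, |z|^2 = 3.3959
Iter 3: z = -3.1465 + -2.5002i, |z|^2 = 16.1515
Escaped at iteration 3

Answer: 3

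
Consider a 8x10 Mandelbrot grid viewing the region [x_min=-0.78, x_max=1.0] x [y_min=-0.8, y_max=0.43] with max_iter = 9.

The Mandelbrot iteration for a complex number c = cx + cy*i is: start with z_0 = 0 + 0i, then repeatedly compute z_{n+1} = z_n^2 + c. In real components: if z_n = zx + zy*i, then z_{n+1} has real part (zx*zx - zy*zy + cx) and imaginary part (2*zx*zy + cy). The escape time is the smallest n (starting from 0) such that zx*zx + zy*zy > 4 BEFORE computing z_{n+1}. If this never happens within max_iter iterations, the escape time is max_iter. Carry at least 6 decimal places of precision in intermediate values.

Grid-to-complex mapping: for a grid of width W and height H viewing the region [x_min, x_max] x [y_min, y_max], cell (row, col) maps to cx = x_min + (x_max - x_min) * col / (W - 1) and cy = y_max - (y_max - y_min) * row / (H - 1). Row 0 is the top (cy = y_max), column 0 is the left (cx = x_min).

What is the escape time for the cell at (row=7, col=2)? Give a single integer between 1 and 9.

z_0 = 0 + 0i, c = -0.2714 + -0.5267i
Iter 1: z = -0.2714 + -0.5267i, |z|^2 = 0.3511
Iter 2: z = -0.4751 + -0.2408i, |z|^2 = 0.2837
Iter 3: z = -0.1036 + -0.2979i, |z|^2 = 0.0995
Iter 4: z = -0.3494 + -0.4649i, |z|^2 = 0.3382
Iter 5: z = -0.3655 + -0.2018i, |z|^2 = 0.1743
Iter 6: z = -0.1786 + -0.3792i, |z|^2 = 0.1757
Iter 7: z = -0.3833 + -0.3913i, |z|^2 = 0.3000
Iter 8: z = -0.2776 + -0.2267i, |z|^2 = 0.1284

Answer: 9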